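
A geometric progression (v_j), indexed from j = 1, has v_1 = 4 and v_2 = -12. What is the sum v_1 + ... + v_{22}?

-31381059608

Common ratio r = -3.
v_j = 4·(-3)^(j-1).
S = 4·((-3)^22 - 1)/(-3 - 1) = 4·(31381059609 - 1)/(-4) = -31381059608.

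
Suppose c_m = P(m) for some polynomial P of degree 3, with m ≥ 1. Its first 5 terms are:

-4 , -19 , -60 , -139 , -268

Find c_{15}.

1st diffs: -15, -41, -79, -129.
2nd diffs: -26, -38, -50.
3rd diffs: -12, -12 (constant).
Newton forward-difference form: c_m = -4 + (-15)·C(m-1,1) + (-26)·C(m-1,2) + (-12)·C(m-1,3).
At m = 15: m-1 = 14, so c_{15} = -4 - 210 - 2366 - 4368 = -6948.

-6948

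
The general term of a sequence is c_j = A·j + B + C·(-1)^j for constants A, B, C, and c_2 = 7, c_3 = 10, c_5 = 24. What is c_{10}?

63

Write the equations: 2A + B + C = 7; 3A + B - C = 10; 5A + B - C = 24.
Subtracting the first from the second: A - 2C = 3.
Subtracting the second from the third: 2A = 14.
Solving: C = 2, A = 7, then B = -9.
Therefore c_{10} = 70 + (-9) + 2·1 = 63.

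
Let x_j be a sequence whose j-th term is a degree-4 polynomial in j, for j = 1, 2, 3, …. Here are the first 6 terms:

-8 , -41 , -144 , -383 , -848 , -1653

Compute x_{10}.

-11393

1st diffs: -33, -103, -239, -465, -805.
2nd diffs: -70, -136, -226, -340.
3rd diffs: -66, -90, -114.
4th diffs: -24, -24 (constant).
Newton forward-difference form: x_j = -8 + (-33)·C(j-1,1) + (-70)·C(j-1,2) + (-66)·C(j-1,3) + (-24)·C(j-1,4).
At j = 10: j-1 = 9, so x_{10} = -8 - 297 - 2520 - 5544 - 3024 = -11393.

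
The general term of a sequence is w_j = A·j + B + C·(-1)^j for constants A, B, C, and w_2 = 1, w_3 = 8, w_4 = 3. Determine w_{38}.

37

Plug in j = 2, 3, 4: 2A + B + C = 1; 3A + B - C = 8; 4A + B + C = 3.
Subtracting the first from the second: A - 2C = 7.
Subtracting the second from the third: A + 2C = -5.
Solving: C = -3, A = 1, then B = 2.
Hence w_{38} = 1·38 + 2 + (-3)·1 = 37.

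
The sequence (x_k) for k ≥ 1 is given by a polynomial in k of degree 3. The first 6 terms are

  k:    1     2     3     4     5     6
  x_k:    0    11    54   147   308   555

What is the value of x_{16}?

11715

1st diffs: 11, 43, 93, 161, 247.
2nd diffs: 32, 50, 68, 86.
3rd diffs: 18, 18, 18 (constant).
So x_k = 3k^3 - 2k^2 - 4k + 3.
Evaluating at k = 16 gives x_{16} = 11715.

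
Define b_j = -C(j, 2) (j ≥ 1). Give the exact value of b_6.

C(6, 2) = 15, so b_6 = -15.

-15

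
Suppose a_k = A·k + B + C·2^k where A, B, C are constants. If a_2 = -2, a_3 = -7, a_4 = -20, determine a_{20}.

Write the equations: 2A + B + 4C = -2; 3A + B + 8C = -7; 4A + B + 16C = -20.
Subtracting the first from the second: A + 4C = -5.
Subtracting the second from the third: A + 8C = -13.
Solving: C = -2, A = 3, then B = 0.
So a_k = 3·k + 0 + (-2)·2^k; at k=20 this is -2097092.

-2097092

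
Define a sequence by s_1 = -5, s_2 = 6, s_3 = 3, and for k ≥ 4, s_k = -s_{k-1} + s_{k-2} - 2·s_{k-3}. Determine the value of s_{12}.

2333

Compute successive terms:
s_4 = 13;  s_5 = -22;  s_6 = 29;  s_7 = -77;  s_8 = 150;  s_9 = -285;  s_{10} = 589;  s_{11} = -1174;  s_{12} = 2333.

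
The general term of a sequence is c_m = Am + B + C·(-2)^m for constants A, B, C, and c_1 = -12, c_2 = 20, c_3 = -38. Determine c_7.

Write the equations: A + B - 2C = -12; 2A + B + 4C = 20; 3A + B - 8C = -38.
Subtracting the first from the second: A + 6C = 32.
Subtracting the second from the third: A - 12C = -58.
Solving: C = 5, A = 2, then B = -4.
Hence c_7 = 2·7 + (-4) + 5·(-128) = -630.

-630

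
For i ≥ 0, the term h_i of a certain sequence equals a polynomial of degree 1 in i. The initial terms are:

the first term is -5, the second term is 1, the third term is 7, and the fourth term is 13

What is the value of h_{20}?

1st diffs: 6, 6, 6 (constant).
So h_i = 6i - 5.
Evaluating at i = 20 gives h_{20} = 115.

115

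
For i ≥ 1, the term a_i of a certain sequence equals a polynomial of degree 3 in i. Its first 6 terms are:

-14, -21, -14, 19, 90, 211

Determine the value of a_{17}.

8274

1st diffs: -7, 7, 33, 71, 121.
2nd diffs: 14, 26, 38, 50.
3rd diffs: 12, 12, 12 (constant).
Newton forward-difference form: a_i = -14 + (-7)·C(i-1,1) + 14·C(i-1,2) + 12·C(i-1,3).
At i = 17: i-1 = 16, so a_{17} = -14 - 112 + 1680 + 6720 = 8274.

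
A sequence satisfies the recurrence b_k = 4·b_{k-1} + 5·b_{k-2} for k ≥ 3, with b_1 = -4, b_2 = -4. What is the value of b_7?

Iterate the recurrence:
b_3 = -36, b_4 = -164, b_5 = -836, b_6 = -4164, b_7 = -20836.
(Characteristic roots are 5 and -1.)

-20836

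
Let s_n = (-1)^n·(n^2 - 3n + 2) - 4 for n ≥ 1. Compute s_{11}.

(-1)^11 = -1; n^2 - 3n + 2 at n=11 is 90; so s_{11} = -94.

-94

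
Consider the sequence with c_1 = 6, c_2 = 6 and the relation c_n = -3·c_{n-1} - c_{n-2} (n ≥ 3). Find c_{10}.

Applying the relation repeatedly:
c_3 = -24  c_4 = 66  c_5 = -174  c_6 = 456  c_7 = -1194  c_8 = 3126  c_9 = -8184  c_{10} = 21426.

21426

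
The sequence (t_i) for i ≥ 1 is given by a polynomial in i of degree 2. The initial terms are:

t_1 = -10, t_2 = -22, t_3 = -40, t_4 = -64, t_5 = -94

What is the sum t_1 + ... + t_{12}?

-2232

1st diffs: -12, -18, -24, -30.
2nd diffs: -6, -6, -6 (constant).
Newton forward-difference form: t_i = -10 + (-12)·C(i-1,1) + (-6)·C(i-1,2).
Continuing: …, -130, -172, -220, -274, …, t_{12} = -472.
Summing i = 1..12 (12 terms) gives -2232.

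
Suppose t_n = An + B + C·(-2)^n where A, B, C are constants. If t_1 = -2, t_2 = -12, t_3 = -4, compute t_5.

12

The three given values yield: A + B - 2C = -2; 2A + B + 4C = -12; 3A + B - 8C = -4.
Subtracting the first from the second: A + 6C = -10.
Subtracting the second from the third: A - 12C = 8.
Solving: C = -1, A = -4, then B = 0.
Hence t_5 = -4·5 + 0 + (-1)·(-32) = 12.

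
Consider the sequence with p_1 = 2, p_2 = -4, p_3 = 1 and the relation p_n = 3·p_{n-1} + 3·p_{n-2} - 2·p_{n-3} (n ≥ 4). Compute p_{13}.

-1071229

p_4 = -13  p_5 = -28  p_6 = -125  p_7 = -433  p_8 = -1618  p_9 = -5903  p_{10} = -21697  p_{11} = -79564  p_{12} = -291977  p_{13} = -1071229.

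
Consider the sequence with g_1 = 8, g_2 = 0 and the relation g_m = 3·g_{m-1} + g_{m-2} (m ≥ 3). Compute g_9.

9512

Compute successive terms:
g_3 = 8  g_4 = 24  g_5 = 80  g_6 = 264  g_7 = 872  g_8 = 2880  g_9 = 9512.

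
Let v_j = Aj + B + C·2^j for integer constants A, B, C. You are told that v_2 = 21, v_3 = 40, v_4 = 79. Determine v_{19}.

2621424

Plug in j = 2, 3, 4: 2A + B + 4C = 21; 3A + B + 8C = 40; 4A + B + 16C = 79.
Subtracting the first from the second: A + 4C = 19.
Subtracting the second from the third: A + 8C = 39.
Solving: C = 5, A = -1, then B = 3.
Therefore v_{19} = -19 + 3 + 5·524288 = 2621424.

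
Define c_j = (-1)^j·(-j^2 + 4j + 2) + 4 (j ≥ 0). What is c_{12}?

-90

(-1)^12 = 1; -j^2 + 4j + 2 at j=12 is -94; so c_{12} = -90.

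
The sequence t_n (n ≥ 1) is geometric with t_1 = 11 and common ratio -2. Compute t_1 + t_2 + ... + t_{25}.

123032921

t_n = 11·(-2)^(n-1).
S = 11·((-2)^25 - 1)/(-2 - 1) = 11·(-33554432 - 1)/(-3) = 123032921.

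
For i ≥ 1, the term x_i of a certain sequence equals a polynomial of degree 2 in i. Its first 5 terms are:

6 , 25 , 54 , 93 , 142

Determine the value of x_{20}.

2077

1st diffs: 19, 29, 39, 49.
2nd diffs: 10, 10, 10 (constant).
So x_i = 5i^2 + 4i - 3.
Evaluating at i = 20 gives x_{20} = 2077.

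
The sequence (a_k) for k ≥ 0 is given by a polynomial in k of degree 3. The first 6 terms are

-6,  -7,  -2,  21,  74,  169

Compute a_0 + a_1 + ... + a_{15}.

1st diffs: -1, 5, 23, 53, 95.
2nd diffs: 6, 18, 30, 42.
3rd diffs: 12, 12, 12 (constant).
Newton forward-difference form: a_k = -6 + (-1)·C(k,1) + 6·C(k,2) + 12·C(k,3).
Continuing: …, 318, 533, 826, 1209, …, a_{15} = 6069.
Summing k = 0..15 (16 terms) gives 24984.

24984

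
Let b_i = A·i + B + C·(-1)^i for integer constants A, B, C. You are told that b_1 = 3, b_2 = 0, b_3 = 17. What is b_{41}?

Plug in i = 1, 2, 3: A + B - C = 3; 2A + B + C = 0; 3A + B - C = 17.
Subtracting the first from the second: A + 2C = -3.
Subtracting the second from the third: A - 2C = 17.
Solving: C = -5, A = 7, then B = -9.
Therefore b_{41} = 287 + (-9) + (-5)·(-1) = 283.

283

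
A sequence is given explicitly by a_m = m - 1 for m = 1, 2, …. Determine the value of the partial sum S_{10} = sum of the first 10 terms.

45

Over m = 1..10: Σm = 55.
Total = (1)·55 + (-1)·10 = 45.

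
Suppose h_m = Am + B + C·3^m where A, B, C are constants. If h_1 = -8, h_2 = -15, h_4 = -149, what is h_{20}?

Write the equations: A + B + 3C = -8; 2A + B + 9C = -15; 4A + B + 81C = -149.
Subtracting the first from the second: A + 6C = -7.
Subtracting the second from the third: 2A + 72C = -134.
Solving: C = -2, A = 5, then B = -7.
Therefore h_{20} = 100 + (-7) + (-2)·3486784401 = -6973568709.

-6973568709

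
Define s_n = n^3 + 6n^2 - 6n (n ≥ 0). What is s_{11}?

1991

s_{11} = 1·11^3 + 6·11^2 - 6·11 = 1991.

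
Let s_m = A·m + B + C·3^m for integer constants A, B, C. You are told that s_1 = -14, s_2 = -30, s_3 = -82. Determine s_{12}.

Write the equations: A + B + 3C = -14; 2A + B + 9C = -30; 3A + B + 27C = -82.
Subtracting the first from the second: A + 6C = -16.
Subtracting the second from the third: A + 18C = -52.
Solving: C = -3, A = 2, then B = -7.
Hence s_{12} = 2·12 + (-7) + (-3)·531441 = -1594306.

-1594306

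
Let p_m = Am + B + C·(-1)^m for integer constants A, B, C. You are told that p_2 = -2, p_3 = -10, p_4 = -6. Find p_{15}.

At m = 2, 3, 4: 2A + B + C = -2; 3A + B - C = -10; 4A + B + C = -6.
Subtracting the first from the second: A - 2C = -8.
Subtracting the second from the third: A + 2C = 4.
Solving: C = 3, A = -2, then B = -1.
Hence p_{15} = -2·15 + (-1) + 3·(-1) = -34.

-34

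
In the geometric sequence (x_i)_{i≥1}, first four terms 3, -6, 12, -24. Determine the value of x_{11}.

3072

Common ratio r = -2.
x_i = 3·(-2)^(i-1).
x_{11} = 3·(-2)^10 = 3072.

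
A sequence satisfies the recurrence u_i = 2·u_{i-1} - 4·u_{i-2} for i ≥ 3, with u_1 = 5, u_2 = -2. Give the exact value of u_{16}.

-163840

Applying the relation repeatedly:
u_3 = -24  u_4 = -40  u_5 = 16  …  u_{13} = 20480  u_{14} = -8192  u_{15} = -98304  u_{16} = -163840.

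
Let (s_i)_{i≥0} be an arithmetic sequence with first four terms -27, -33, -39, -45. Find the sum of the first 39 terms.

Common difference d = -6.
s_i = -27 + (i - 0)·(-6).
s_{38} = -255; S = 39·(-27 + (-255))/2 = -5499.

-5499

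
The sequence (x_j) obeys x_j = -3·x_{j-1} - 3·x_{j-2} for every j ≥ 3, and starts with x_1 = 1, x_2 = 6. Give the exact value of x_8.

-162

Iterate the recurrence:
x_3 = -21, x_4 = 45, x_5 = -72, x_6 = 81, x_7 = -27, x_8 = -162.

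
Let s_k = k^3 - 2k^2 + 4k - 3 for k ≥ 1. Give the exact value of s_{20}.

7277

s_{20} = 1·20^3 - 2·20^2 + 4·20 - 3 = 7277.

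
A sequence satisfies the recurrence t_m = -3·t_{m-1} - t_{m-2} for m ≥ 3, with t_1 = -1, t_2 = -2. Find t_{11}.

16114

t_3 = 7  t_4 = -19  t_5 = 50  t_6 = -131  t_7 = 343  t_8 = -898  t_9 = 2351  t_{10} = -6155  t_{11} = 16114.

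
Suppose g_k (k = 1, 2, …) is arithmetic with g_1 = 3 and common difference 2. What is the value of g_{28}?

g_k = 3 + (k - 1)·2.
g_{28} = 3 + 27·2 = 57.

57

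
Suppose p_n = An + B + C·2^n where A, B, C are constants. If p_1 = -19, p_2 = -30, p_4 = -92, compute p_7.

-655

The three given values yield: A + B + 2C = -19; 2A + B + 4C = -30; 4A + B + 16C = -92.
Subtracting the first from the second: A + 2C = -11.
Subtracting the second from the third: 2A + 12C = -62.
Solving: C = -5, A = -1, then B = -8.
Hence p_7 = -1·7 + (-8) + (-5)·128 = -655.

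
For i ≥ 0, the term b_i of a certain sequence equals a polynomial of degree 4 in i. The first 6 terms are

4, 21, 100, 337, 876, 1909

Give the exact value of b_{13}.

66837

1st diffs: 17, 79, 237, 539, 1033.
2nd diffs: 62, 158, 302, 494.
3rd diffs: 96, 144, 192.
4th diffs: 48, 48 (constant).
Newton forward-difference form: b_i = 4 + 17·C(i,1) + 62·C(i,2) + 96·C(i,3) + 48·C(i,4).
At i = 13: i = 13, so b_{13} = 4 + 221 + 4836 + 27456 + 34320 = 66837.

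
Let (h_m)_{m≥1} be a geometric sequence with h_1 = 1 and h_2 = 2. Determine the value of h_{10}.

512

Common ratio r = 2.
h_m = 1·2^(m-1).
h_{10} = 1·2^9 = 512.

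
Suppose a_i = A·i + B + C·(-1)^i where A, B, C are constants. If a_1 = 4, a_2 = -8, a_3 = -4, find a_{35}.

-132

Write the equations: A + B - C = 4; 2A + B + C = -8; 3A + B - C = -4.
Subtracting the first from the second: A + 2C = -12.
Subtracting the second from the third: A - 2C = 4.
Solving: C = -4, A = -4, then B = 4.
So a_i = -4·i + 4 + (-4)·(-1)^i; at i=35 this is -132.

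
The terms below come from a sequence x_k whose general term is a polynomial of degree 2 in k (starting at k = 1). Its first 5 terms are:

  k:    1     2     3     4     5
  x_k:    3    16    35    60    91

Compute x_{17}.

931

1st diffs: 13, 19, 25, 31.
2nd diffs: 6, 6, 6 (constant).
So x_k = 3k^2 + 4k - 4.
Evaluating at k = 17 gives x_{17} = 931.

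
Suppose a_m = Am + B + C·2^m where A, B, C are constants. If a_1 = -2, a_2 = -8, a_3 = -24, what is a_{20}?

-5242796

Write the equations: A + B + 2C = -2; 2A + B + 4C = -8; 3A + B + 8C = -24.
Subtracting the first from the second: A + 2C = -6.
Subtracting the second from the third: A + 4C = -16.
Solving: C = -5, A = 4, then B = 4.
So a_m = 4·m + 4 + (-5)·2^m; at m=20 this is -5242796.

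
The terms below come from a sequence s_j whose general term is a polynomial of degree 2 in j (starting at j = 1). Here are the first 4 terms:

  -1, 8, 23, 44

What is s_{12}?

428

1st diffs: 9, 15, 21.
2nd diffs: 6, 6 (constant).
Newton forward-difference form: s_j = -1 + 9·C(j-1,1) + 6·C(j-1,2).
At j = 12: j-1 = 11, so s_{12} = -1 + 99 + 330 = 428.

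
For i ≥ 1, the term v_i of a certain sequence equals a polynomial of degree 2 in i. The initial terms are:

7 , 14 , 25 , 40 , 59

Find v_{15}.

469

1st diffs: 7, 11, 15, 19.
2nd diffs: 4, 4, 4 (constant).
So v_i = 2i^2 + i + 4.
Evaluating at i = 15 gives v_{15} = 469.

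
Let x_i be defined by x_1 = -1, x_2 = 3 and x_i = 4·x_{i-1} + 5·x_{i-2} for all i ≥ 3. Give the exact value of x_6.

1043

Iterate the recurrence:
x_3 = 7; x_4 = 43; x_5 = 207; x_6 = 1043.
(Characteristic roots are 5 and -1.)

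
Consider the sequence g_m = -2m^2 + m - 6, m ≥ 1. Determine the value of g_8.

-126

g_8 = -2·8^2 + 1·8 - 6 = -126.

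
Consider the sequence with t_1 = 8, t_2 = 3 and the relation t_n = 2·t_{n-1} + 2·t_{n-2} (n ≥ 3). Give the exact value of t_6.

Applying the relation repeatedly:
t_3 = 22;  t_4 = 50;  t_5 = 144;  t_6 = 388.

388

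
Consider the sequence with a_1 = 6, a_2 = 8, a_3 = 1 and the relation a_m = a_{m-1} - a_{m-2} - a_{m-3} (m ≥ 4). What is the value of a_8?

Iterate the recurrence:
a_4 = -13;  a_5 = -22;  a_6 = -10;  a_7 = 25;  a_8 = 57.

57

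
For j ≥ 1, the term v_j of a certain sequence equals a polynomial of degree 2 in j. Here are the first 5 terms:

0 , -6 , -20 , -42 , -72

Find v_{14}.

-702

1st diffs: -6, -14, -22, -30.
2nd diffs: -8, -8, -8 (constant).
Newton forward-difference form: v_j = (-6)·C(j-1,1) + (-8)·C(j-1,2).
At j = 14: j-1 = 13, so v_{14} = -78 - 624 = -702.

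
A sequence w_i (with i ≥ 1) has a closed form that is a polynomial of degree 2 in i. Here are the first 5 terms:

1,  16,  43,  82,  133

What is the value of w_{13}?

973

1st diffs: 15, 27, 39, 51.
2nd diffs: 12, 12, 12 (constant).
So w_i = 6i^2 - 3i - 2.
Evaluating at i = 13 gives w_{13} = 973.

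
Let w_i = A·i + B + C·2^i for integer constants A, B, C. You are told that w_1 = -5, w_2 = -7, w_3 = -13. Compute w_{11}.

-4077

Plug in i = 1, 2, 3: A + B + 2C = -5; 2A + B + 4C = -7; 3A + B + 8C = -13.
Subtracting the first from the second: A + 2C = -2.
Subtracting the second from the third: A + 4C = -6.
Solving: C = -2, A = 2, then B = -3.
Hence w_{11} = 2·11 + (-3) + (-2)·2048 = -4077.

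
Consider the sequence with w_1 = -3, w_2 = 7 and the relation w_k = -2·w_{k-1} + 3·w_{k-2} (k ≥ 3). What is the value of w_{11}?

-147623

Iterate the recurrence:
w_3 = -23  w_4 = 67  w_5 = -203  w_6 = 607  w_7 = -1823  w_8 = 5467  w_9 = -16403  w_{10} = 49207  w_{11} = -147623.
(Characteristic roots are 1 and -3.)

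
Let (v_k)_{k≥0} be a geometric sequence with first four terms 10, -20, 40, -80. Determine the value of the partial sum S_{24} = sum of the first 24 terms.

-55924050

Common ratio r = -2.
v_k = 10·(-2)^(k-0).
S = 10·((-2)^24 - 1)/(-2 - 1) = 10·(16777216 - 1)/(-3) = -55924050.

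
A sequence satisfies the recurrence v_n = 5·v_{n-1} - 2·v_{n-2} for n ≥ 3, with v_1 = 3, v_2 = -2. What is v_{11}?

-3136396

v_3 = -16  v_4 = -76  v_5 = -348  v_6 = -1588  v_7 = -7244  v_8 = -33044  v_9 = -150732  v_{10} = -687572  v_{11} = -3136396.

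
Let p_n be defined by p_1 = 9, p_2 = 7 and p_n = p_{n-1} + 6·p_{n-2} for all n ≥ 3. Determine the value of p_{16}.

71613463

Compute successive terms:
p_3 = 61;  p_4 = 103;  p_5 = 469;  …;  p_{13} = 2673589;  p_{14} = 7938847;  p_{15} = 23980381;  p_{16} = 71613463.
(Characteristic roots are 3 and -2.)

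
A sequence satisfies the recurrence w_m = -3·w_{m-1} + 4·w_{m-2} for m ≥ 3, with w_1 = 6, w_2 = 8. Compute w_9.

-26208

Applying the relation repeatedly:
w_3 = 0  w_4 = 32  w_5 = -96  w_6 = 416  w_7 = -1632  w_8 = 6560  w_9 = -26208.
(Characteristic roots are 1 and -4.)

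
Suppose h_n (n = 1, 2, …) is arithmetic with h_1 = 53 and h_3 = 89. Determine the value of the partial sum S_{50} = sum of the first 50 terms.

Common difference d = (89 - 53) / (3 - 1) = 18.
h_n = 53 + (n - 1)·18.
h_{50} = 935; S = 50·(53 + 935)/2 = 24700.

24700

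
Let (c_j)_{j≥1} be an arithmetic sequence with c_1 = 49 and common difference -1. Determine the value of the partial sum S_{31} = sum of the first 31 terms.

1054

c_j = 49 + (j - 1)·(-1).
c_{31} = 19; S = 31·(49 + 19)/2 = 1054.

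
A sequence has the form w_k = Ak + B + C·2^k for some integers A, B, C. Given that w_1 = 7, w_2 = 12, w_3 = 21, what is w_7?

265

Plug in k = 1, 2, 3: A + B + 2C = 7; 2A + B + 4C = 12; 3A + B + 8C = 21.
Subtracting the first from the second: A + 2C = 5.
Subtracting the second from the third: A + 4C = 9.
Solving: C = 2, A = 1, then B = 2.
Hence w_7 = 1·7 + 2 + 2·128 = 265.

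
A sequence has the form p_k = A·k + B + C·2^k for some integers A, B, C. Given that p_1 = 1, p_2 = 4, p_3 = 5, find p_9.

-469

At k = 1, 2, 3: A + B + 2C = 1; 2A + B + 4C = 4; 3A + B + 8C = 5.
Subtracting the first from the second: A + 2C = 3.
Subtracting the second from the third: A + 4C = 1.
Solving: C = -1, A = 5, then B = -2.
Therefore p_9 = 45 + (-2) + (-1)·512 = -469.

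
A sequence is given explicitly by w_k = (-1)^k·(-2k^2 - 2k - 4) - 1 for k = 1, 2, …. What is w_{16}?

-549

(-1)^16 = 1; -2k^2 - 2k - 4 at k=16 is -548; so w_{16} = -549.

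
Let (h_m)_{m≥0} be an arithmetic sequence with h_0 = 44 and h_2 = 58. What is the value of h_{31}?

Common difference d = (58 - 44) / (2 - 0) = 7.
h_m = 44 + (m - 0)·7.
h_{31} = 44 + 31·7 = 261.

261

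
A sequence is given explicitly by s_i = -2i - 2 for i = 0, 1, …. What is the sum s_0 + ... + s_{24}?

Over i = 0..24: Σi = 300.
Total = (-2)·300 + (-2)·25 = -650.

-650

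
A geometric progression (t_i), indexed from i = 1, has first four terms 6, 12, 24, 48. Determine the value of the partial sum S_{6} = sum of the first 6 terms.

Common ratio r = 2.
t_i = 6·2^(i-1).
S = 6·(2^6 - 1)/(2 - 1) = 6·(64 - 1)/(1) = 378.

378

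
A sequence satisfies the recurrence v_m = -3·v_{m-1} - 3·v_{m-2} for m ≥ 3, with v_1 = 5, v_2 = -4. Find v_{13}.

Step forward from the initial values:
v_3 = -3, v_4 = 21, v_5 = -54, …, v_{10} = -567, v_{11} = 1458, v_{12} = -2673, v_{13} = 3645.

3645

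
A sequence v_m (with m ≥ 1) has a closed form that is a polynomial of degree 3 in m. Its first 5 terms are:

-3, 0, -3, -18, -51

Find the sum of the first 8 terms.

1st diffs: 3, -3, -15, -33.
2nd diffs: -6, -12, -18.
3rd diffs: -6, -6 (constant).
Newton forward-difference form: v_m = -3 + 3·C(m-1,1) + (-6)·C(m-1,2) + (-6)·C(m-1,3).
Continuing: -108, -195, -318.
Summing m = 1..8 (8 terms) gives -696.

-696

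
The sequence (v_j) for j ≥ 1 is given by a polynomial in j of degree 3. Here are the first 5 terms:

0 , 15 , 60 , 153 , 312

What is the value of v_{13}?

6120

1st diffs: 15, 45, 93, 159.
2nd diffs: 30, 48, 66.
3rd diffs: 18, 18 (constant).
Newton forward-difference form: v_j = 15·C(j-1,1) + 30·C(j-1,2) + 18·C(j-1,3).
At j = 13: j-1 = 12, so v_{13} = 180 + 1980 + 3960 = 6120.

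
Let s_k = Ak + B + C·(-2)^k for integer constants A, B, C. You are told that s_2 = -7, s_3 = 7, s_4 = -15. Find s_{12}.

At k = 2, 3, 4: 2A + B + 4C = -7; 3A + B - 8C = 7; 4A + B + 16C = -15.
Subtracting the first from the second: A - 12C = 14.
Subtracting the second from the third: A + 24C = -22.
Solving: C = -1, A = 2, then B = -7.
Hence s_{12} = 2·12 + (-7) + (-1)·4096 = -4079.

-4079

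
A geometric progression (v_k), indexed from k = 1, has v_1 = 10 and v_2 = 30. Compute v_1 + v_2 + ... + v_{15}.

71744530

Common ratio r = 3.
v_k = 10·3^(k-1).
S = 10·(3^15 - 1)/(3 - 1) = 10·(14348907 - 1)/(2) = 71744530.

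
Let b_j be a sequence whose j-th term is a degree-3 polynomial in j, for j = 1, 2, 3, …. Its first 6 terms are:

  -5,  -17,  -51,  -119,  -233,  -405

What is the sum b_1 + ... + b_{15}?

-27725

1st diffs: -12, -34, -68, -114, -172.
2nd diffs: -22, -34, -46, -58.
3rd diffs: -12, -12, -12 (constant).
Newton forward-difference form: b_j = -5 + (-12)·C(j-1,1) + (-22)·C(j-1,2) + (-12)·C(j-1,3).
Continuing: …, -647, -971, -1389, -1913, …, b_{15} = -6543.
Summing j = 1..15 (15 terms) gives -27725.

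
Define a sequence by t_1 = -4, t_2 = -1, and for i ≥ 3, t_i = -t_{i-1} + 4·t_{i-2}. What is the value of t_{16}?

1704571

Iterate the recurrence:
t_3 = -15, t_4 = 11, t_5 = -71, …, t_{13} = -102119, t_{14} = 259219, t_{15} = -667695, t_{16} = 1704571.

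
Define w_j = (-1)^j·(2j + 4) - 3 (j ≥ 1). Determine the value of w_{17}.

-41

(-1)^17 = -1; 2j + 4 at j=17 is 38; so w_{17} = -41.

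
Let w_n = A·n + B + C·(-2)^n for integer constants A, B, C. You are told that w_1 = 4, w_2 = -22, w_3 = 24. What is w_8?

Write the equations: A + B - 2C = 4; 2A + B + 4C = -22; 3A + B - 8C = 24.
Subtracting the first from the second: A + 6C = -26.
Subtracting the second from the third: A - 12C = 46.
Solving: C = -4, A = -2, then B = -2.
Therefore w_8 = -16 + (-2) + (-4)·256 = -1042.

-1042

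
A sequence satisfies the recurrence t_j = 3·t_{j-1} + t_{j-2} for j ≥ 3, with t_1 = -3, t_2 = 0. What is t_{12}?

Applying the relation repeatedly:
t_3 = -3  t_4 = -9  t_5 = -30  t_6 = -99  t_7 = -327  t_8 = -1080  t_9 = -3567  t_{10} = -11781  t_{11} = -38910  t_{12} = -128511.

-128511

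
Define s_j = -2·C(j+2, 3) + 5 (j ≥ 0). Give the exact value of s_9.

C(11, 3) = 165, so s_9 = -325.

-325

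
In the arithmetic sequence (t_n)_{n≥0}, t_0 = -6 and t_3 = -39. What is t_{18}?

-204

Common difference d = (-39 - (-6)) / (3 - 0) = -11.
t_n = -6 + (n - 0)·(-11).
t_{18} = -6 + 18·(-11) = -204.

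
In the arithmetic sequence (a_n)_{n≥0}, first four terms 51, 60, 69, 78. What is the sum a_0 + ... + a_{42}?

10320

Common difference d = 9.
a_n = 51 + (n - 0)·9.
a_{42} = 429; S = 43·(51 + 429)/2 = 10320.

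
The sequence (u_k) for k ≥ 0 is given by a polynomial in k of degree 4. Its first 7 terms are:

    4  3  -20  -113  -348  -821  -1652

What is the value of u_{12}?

-23900

1st diffs: -1, -23, -93, -235, -473, -831.
2nd diffs: -22, -70, -142, -238, -358.
3rd diffs: -48, -72, -96, -120.
4th diffs: -24, -24, -24 (constant).
Newton forward-difference form: u_k = 4 + (-1)·C(k,1) + (-22)·C(k,2) + (-48)·C(k,3) + (-24)·C(k,4).
At k = 12: k = 12, so u_{12} = 4 - 12 - 1452 - 10560 - 11880 = -23900.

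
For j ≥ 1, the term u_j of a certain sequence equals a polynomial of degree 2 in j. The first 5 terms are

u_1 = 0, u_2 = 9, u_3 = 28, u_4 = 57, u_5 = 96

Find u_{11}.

1st diffs: 9, 19, 29, 39.
2nd diffs: 10, 10, 10 (constant).
Newton forward-difference form: u_j = 9·C(j-1,1) + 10·C(j-1,2).
At j = 11: j-1 = 10, so u_{11} = 90 + 450 = 540.

540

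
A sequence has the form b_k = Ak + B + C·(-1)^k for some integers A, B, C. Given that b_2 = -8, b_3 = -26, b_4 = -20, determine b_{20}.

The three given values yield: 2A + B + C = -8; 3A + B - C = -26; 4A + B + C = -20.
Subtracting the first from the second: A - 2C = -18.
Subtracting the second from the third: A + 2C = 6.
Solving: C = 6, A = -6, then B = -2.
So b_k = -6·k + (-2) + 6·(-1)^k; at k=20 this is -116.

-116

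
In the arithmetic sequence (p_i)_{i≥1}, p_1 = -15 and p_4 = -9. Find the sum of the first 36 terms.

720

Common difference d = (-9 - (-15)) / (4 - 1) = 2.
p_i = -15 + (i - 1)·2.
p_{36} = 55; S = 36·(-15 + 55)/2 = 720.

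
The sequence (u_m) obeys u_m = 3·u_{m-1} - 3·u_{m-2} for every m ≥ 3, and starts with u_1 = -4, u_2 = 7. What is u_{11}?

Applying the relation repeatedly:
u_3 = 33, u_4 = 78, u_5 = 135, u_6 = 171, u_7 = 108, u_8 = -189, u_9 = -891, u_{10} = -2106, u_{11} = -3645.

-3645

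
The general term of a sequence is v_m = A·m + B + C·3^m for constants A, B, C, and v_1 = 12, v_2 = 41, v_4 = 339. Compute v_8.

Plug in m = 1, 2, 4: A + B + 3C = 12; 2A + B + 9C = 41; 4A + B + 81C = 339.
Subtracting the first from the second: A + 6C = 29.
Subtracting the second from the third: 2A + 72C = 298.
Solving: C = 4, A = 5, then B = -5.
Hence v_8 = 5·8 + (-5) + 4·6561 = 26279.

26279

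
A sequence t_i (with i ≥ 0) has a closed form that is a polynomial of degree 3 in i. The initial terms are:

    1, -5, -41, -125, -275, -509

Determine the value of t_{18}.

1st diffs: -6, -36, -84, -150, -234.
2nd diffs: -30, -48, -66, -84.
3rd diffs: -18, -18, -18 (constant).
Newton forward-difference form: t_i = 1 + (-6)·C(i,1) + (-30)·C(i,2) + (-18)·C(i,3).
At i = 18: i = 18, so t_{18} = 1 - 108 - 4590 - 14688 = -19385.

-19385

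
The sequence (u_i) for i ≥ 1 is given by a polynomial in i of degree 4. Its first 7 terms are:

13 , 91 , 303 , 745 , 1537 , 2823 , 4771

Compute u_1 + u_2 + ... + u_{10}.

45928

1st diffs: 78, 212, 442, 792, 1286, 1948.
2nd diffs: 134, 230, 350, 494, 662.
3rd diffs: 96, 120, 144, 168.
4th diffs: 24, 24, 24 (constant).
So u_i = i^4 + 6i^3 + 6i^2 + 3i - 3.
Continuing: 7573, 11445, 16627.
Summing i = 1..10 (10 terms) gives 45928.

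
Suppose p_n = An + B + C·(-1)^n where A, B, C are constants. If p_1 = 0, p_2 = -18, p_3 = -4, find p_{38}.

-90

The three given values yield: A + B - C = 0; 2A + B + C = -18; 3A + B - C = -4.
Subtracting the first from the second: A + 2C = -18.
Subtracting the second from the third: A - 2C = 14.
Solving: C = -8, A = -2, then B = -6.
Therefore p_{38} = -76 + (-6) + (-8)·1 = -90.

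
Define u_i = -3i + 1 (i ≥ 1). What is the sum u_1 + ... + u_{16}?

-392

Over i = 1..16: Σi = 136.
Total = (-3)·136 + (1)·16 = -392.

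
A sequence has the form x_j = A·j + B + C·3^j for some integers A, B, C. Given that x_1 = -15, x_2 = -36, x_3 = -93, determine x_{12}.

The three given values yield: A + B + 3C = -15; 2A + B + 9C = -36; 3A + B + 27C = -93.
Subtracting the first from the second: A + 6C = -21.
Subtracting the second from the third: A + 18C = -57.
Solving: C = -3, A = -3, then B = -3.
Hence x_{12} = -3·12 + (-3) + (-3)·531441 = -1594362.

-1594362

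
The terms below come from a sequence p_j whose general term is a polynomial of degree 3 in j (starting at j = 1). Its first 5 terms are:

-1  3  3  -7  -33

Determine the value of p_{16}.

1st diffs: 4, 0, -10, -26.
2nd diffs: -4, -10, -16.
3rd diffs: -6, -6 (constant).
Newton forward-difference form: p_j = -1 + 4·C(j-1,1) + (-4)·C(j-1,2) + (-6)·C(j-1,3).
At j = 16: j-1 = 15, so p_{16} = -1 + 60 - 420 - 2730 = -3091.

-3091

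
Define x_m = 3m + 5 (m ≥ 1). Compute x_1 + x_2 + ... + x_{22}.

Over m = 1..22: Σm = 253.
Total = (3)·253 + (5)·22 = 869.

869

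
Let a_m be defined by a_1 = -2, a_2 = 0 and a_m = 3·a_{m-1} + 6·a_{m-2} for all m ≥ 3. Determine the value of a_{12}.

Step forward from the initial values:
a_3 = -12; a_4 = -36; a_5 = -180; a_6 = -756; a_7 = -3348; a_8 = -14580; a_9 = -63828; a_{10} = -278964; a_{11} = -1219860; a_{12} = -5333364.

-5333364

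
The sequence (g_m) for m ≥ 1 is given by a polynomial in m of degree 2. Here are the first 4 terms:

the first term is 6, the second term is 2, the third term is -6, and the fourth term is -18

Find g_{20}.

-754

1st diffs: -4, -8, -12.
2nd diffs: -4, -4 (constant).
So g_m = -2m^2 + 2m + 6.
Evaluating at m = 20 gives g_{20} = -754.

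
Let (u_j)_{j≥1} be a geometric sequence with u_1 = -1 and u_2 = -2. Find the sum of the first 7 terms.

-127

Common ratio r = 2.
u_j = (-1)·2^(j-1).
S = (-1)·(2^7 - 1)/(2 - 1) = (-1)·(128 - 1)/(1) = -127.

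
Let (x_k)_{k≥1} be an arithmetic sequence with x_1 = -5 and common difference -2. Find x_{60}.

-123

x_k = -5 + (k - 1)·(-2).
x_{60} = -5 + 59·(-2) = -123.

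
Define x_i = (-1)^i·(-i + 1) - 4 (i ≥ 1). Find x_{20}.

(-1)^20 = 1; -i + 1 at i=20 is -19; so x_{20} = -23.

-23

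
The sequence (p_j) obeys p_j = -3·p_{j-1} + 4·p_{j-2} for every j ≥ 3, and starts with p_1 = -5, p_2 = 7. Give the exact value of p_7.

Iterate the recurrence:
p_3 = -41;  p_4 = 151;  p_5 = -617;  p_6 = 2455;  p_7 = -9833.
(Characteristic roots are 1 and -4.)

-9833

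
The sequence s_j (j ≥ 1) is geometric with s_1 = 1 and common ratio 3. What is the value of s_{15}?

s_j = 1·3^(j-1).
s_{15} = 1·3^14 = 4782969.

4782969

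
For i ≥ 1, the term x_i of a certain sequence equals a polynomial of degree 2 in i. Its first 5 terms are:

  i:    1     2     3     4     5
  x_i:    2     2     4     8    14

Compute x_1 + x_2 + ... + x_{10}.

1st diffs: 0, 2, 4, 6.
2nd diffs: 2, 2, 2 (constant).
Newton forward-difference form: x_i = 2 + 2·C(i-1,2).
Continuing: …, 22, 32, 44, 58, …, x_{10} = 74.
Summing i = 1..10 (10 terms) gives 260.

260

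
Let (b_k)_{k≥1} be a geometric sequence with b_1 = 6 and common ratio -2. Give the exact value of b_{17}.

b_k = 6·(-2)^(k-1).
b_{17} = 6·(-2)^16 = 393216.

393216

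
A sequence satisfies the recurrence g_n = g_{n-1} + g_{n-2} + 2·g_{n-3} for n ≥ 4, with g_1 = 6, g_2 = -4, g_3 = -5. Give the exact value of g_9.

Step forward from the initial values:
g_4 = 3; g_5 = -10; g_6 = -17; g_7 = -21; g_8 = -58; g_9 = -113.

-113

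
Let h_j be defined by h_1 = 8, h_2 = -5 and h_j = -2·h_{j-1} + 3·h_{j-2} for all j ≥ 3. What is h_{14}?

-5181545

Iterate the recurrence:
h_3 = 34  h_4 = -83  h_5 = 268  …  h_{11} = 191914  h_{12} = -575723  h_{13} = 1727188  h_{14} = -5181545.
(Characteristic roots are 1 and -3.)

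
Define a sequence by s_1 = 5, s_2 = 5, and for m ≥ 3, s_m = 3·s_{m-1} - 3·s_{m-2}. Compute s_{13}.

Step forward from the initial values:
s_3 = 0;  s_4 = -15;  s_5 = -45;  …;  s_{10} = 405;  s_{11} = 1215;  s_{12} = 2430;  s_{13} = 3645.

3645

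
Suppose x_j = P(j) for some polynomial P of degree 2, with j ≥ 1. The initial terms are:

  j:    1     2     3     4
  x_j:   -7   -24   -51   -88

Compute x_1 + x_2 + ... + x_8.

-1092

1st diffs: -17, -27, -37.
2nd diffs: -10, -10 (constant).
Newton forward-difference form: x_j = -7 + (-17)·C(j-1,1) + (-10)·C(j-1,2).
Continuing: -135, -192, -259, -336.
Summing j = 1..8 (8 terms) gives -1092.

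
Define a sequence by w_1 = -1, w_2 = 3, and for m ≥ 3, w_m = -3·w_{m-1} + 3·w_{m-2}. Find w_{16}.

Applying the relation repeatedly:
w_3 = -12  w_4 = 45  w_5 = -171  …  w_{13} = -7296561  w_{14} = 27663363  w_{15} = -104879772  w_{16} = 397629405.

397629405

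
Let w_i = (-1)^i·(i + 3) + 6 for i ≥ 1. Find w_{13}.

(-1)^13 = -1; i + 3 at i=13 is 16; so w_{13} = -10.

-10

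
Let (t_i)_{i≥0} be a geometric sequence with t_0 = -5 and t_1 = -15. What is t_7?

-10935

Common ratio r = 3.
t_i = (-5)·3^(i-0).
t_7 = (-5)·3^7 = -10935.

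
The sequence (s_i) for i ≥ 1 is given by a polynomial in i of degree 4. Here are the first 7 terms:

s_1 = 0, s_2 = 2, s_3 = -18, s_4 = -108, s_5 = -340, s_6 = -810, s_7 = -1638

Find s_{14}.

1st diffs: 2, -20, -90, -232, -470, -828.
2nd diffs: -22, -70, -142, -238, -358.
3rd diffs: -48, -72, -96, -120.
4th diffs: -24, -24, -24 (constant).
Newton forward-difference form: s_i = 2·C(i-1,1) + (-22)·C(i-1,2) + (-48)·C(i-1,3) + (-24)·C(i-1,4).
At i = 14: i-1 = 13, so s_{14} = 26 - 1716 - 13728 - 17160 = -32578.

-32578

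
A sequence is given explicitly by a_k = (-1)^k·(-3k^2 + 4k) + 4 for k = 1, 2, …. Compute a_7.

(-1)^7 = -1; -3k^2 + 4k at k=7 is -119; so a_7 = 123.

123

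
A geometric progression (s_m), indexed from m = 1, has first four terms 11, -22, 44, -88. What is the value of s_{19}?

Common ratio r = -2.
s_m = 11·(-2)^(m-1).
s_{19} = 11·(-2)^18 = 2883584.

2883584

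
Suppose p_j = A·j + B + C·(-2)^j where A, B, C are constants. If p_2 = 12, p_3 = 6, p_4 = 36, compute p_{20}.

1048692

Plug in j = 2, 3, 4: 2A + B + 4C = 12; 3A + B - 8C = 6; 4A + B + 16C = 36.
Subtracting the first from the second: A - 12C = -6.
Subtracting the second from the third: A + 24C = 30.
Solving: C = 1, A = 6, then B = -4.
Hence p_{20} = 6·20 + (-4) + 1·1048576 = 1048692.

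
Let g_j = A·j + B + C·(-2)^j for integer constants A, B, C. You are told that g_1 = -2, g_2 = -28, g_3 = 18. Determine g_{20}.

-4194352

Plug in j = 1, 2, 3: A + B - 2C = -2; 2A + B + 4C = -28; 3A + B - 8C = 18.
Subtracting the first from the second: A + 6C = -26.
Subtracting the second from the third: A - 12C = 46.
Solving: C = -4, A = -2, then B = -8.
Therefore g_{20} = -40 + (-8) + (-4)·1048576 = -4194352.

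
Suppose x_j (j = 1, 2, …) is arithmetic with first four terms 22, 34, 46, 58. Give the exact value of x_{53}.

646

Common difference d = 12.
x_j = 22 + (j - 1)·12.
x_{53} = 22 + 52·12 = 646.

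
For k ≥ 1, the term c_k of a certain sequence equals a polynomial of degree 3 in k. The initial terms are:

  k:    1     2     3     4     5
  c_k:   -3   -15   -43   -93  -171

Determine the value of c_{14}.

-3123

1st diffs: -12, -28, -50, -78.
2nd diffs: -16, -22, -28.
3rd diffs: -6, -6 (constant).
Newton forward-difference form: c_k = -3 + (-12)·C(k-1,1) + (-16)·C(k-1,2) + (-6)·C(k-1,3).
At k = 14: k-1 = 13, so c_{14} = -3 - 156 - 1248 - 1716 = -3123.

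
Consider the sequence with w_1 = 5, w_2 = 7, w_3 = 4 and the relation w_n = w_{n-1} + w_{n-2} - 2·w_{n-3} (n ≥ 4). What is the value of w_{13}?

Applying the relation repeatedly:
w_4 = 1; w_5 = -9; w_6 = -16; w_7 = -27; w_8 = -25; w_9 = -20; w_{10} = 9; w_{11} = 39; w_{12} = 88; w_{13} = 109.

109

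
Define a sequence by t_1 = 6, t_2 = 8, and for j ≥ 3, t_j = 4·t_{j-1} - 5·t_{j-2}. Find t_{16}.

385808

Compute successive terms:
t_3 = 2  t_4 = -32  t_5 = -138  …  t_{13} = 111702  t_{14} = 238168  t_{15} = 394162  t_{16} = 385808.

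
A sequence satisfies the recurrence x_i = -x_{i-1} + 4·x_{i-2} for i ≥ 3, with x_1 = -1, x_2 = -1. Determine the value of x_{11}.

-1731

x_3 = -3  x_4 = -1  x_5 = -11  x_6 = 7  x_7 = -51  x_8 = 79  x_9 = -283  x_{10} = 599  x_{11} = -1731.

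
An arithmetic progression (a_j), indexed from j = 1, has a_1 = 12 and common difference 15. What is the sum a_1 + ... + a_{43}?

14061

a_j = 12 + (j - 1)·15.
a_{43} = 642; S = 43·(12 + 642)/2 = 14061.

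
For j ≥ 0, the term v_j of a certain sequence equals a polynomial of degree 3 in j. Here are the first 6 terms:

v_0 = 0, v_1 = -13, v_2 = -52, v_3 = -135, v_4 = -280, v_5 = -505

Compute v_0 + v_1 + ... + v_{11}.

1st diffs: -13, -39, -83, -145, -225.
2nd diffs: -26, -44, -62, -80.
3rd diffs: -18, -18, -18 (constant).
So v_j = -3j^3 - 4j^2 - 6j.
Continuing: …, -828, -1267, -1840, -2565, …, v_{11} = -4543.
Summing j = 0..11 (12 terms) gives -15488.

-15488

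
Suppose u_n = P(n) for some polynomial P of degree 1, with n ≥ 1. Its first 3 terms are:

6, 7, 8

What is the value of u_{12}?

17

1st diffs: 1, 1 (constant).
So u_n = n + 5.
Evaluating at n = 12 gives u_{12} = 17.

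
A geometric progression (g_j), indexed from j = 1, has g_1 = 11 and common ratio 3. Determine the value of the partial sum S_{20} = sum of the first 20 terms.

19177314200

g_j = 11·3^(j-1).
S = 11·(3^20 - 1)/(3 - 1) = 11·(3486784401 - 1)/(2) = 19177314200.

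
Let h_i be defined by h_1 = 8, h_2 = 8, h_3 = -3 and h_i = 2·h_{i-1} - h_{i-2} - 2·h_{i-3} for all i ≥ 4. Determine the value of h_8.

Step forward from the initial values:
h_4 = -30  h_5 = -73  h_6 = -110  h_7 = -87  h_8 = 82.

82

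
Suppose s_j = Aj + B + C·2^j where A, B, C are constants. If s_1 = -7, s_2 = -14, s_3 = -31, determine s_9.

Write the equations: A + B + 2C = -7; 2A + B + 4C = -14; 3A + B + 8C = -31.
Subtracting the first from the second: A + 2C = -7.
Subtracting the second from the third: A + 4C = -17.
Solving: C = -5, A = 3, then B = 0.
Therefore s_9 = 27 + 0 + (-5)·512 = -2533.

-2533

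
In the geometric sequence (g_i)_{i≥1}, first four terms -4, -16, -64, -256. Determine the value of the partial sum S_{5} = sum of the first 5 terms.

-1364

Common ratio r = 4.
g_i = (-4)·4^(i-1).
S = (-4)·(4^5 - 1)/(4 - 1) = (-4)·(1024 - 1)/(3) = -1364.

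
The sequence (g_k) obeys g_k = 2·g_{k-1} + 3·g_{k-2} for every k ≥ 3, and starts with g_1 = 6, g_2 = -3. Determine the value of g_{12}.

Iterate the recurrence:
g_3 = 12; g_4 = 15; g_5 = 66; g_6 = 177; g_7 = 552; g_8 = 1635; g_9 = 4926; g_{10} = 14757; g_{11} = 44292; g_{12} = 132855.
(Characteristic roots are 3 and -1.)

132855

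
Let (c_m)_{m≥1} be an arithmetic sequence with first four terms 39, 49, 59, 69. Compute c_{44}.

Common difference d = 10.
c_m = 39 + (m - 1)·10.
c_{44} = 39 + 43·10 = 469.

469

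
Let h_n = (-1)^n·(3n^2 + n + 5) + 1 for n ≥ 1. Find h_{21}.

-1348

(-1)^21 = -1; 3n^2 + n + 5 at n=21 is 1349; so h_{21} = -1348.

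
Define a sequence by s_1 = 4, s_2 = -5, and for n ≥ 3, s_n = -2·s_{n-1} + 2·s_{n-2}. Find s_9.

7104

Applying the relation repeatedly:
s_3 = 18  s_4 = -46  s_5 = 128  s_6 = -348  s_7 = 952  s_8 = -2600  s_9 = 7104.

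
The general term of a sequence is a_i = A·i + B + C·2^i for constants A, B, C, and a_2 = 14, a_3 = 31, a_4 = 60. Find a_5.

Write the equations: 2A + B + 4C = 14; 3A + B + 8C = 31; 4A + B + 16C = 60.
Subtracting the first from the second: A + 4C = 17.
Subtracting the second from the third: A + 8C = 29.
Solving: C = 3, A = 5, then B = -8.
So a_i = 5·i + (-8) + 3·2^i; at i=5 this is 113.

113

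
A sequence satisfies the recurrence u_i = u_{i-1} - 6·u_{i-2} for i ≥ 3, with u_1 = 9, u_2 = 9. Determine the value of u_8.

-4851

Compute successive terms:
u_3 = -45; u_4 = -99; u_5 = 171; u_6 = 765; u_7 = -261; u_8 = -4851.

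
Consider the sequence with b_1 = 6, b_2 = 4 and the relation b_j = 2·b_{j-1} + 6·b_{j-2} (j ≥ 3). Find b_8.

b_3 = 44  b_4 = 112  b_5 = 488  b_6 = 1648  b_7 = 6224  b_8 = 22336.

22336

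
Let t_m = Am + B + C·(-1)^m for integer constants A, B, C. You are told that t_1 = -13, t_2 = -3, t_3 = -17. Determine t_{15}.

-41

At m = 1, 2, 3: A + B - C = -13; 2A + B + C = -3; 3A + B - C = -17.
Subtracting the first from the second: A + 2C = 10.
Subtracting the second from the third: A - 2C = -14.
Solving: C = 6, A = -2, then B = -5.
Hence t_{15} = -2·15 + (-5) + 6·(-1) = -41.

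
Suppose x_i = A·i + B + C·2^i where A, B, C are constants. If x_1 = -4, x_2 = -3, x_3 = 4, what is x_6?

157

At i = 1, 2, 3: A + B + 2C = -4; 2A + B + 4C = -3; 3A + B + 8C = 4.
Subtracting the first from the second: A + 2C = 1.
Subtracting the second from the third: A + 4C = 7.
Solving: C = 3, A = -5, then B = -5.
Hence x_6 = -5·6 + (-5) + 3·64 = 157.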